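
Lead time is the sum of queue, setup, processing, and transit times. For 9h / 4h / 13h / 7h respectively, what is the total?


Lead time = queue + setup + processing + transit
= 9 + 4 + 13 + 7
= 33 hours


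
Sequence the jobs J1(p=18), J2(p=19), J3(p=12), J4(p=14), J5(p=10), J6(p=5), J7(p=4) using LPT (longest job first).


LPT: sort by longest processing time first
  J2: p=19
  J1: p=18
  J4: p=14
  J3: p=12
  J5: p=10
  J6: p=5
  J7: p=4
Order: J2 → J1 → J4 → J3 → J5 → J6 → J7


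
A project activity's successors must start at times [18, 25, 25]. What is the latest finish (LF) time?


LF = min of all successor start times
Successors start at: [18, 25, 25]
LF = min(18, 25, 25)
= 18


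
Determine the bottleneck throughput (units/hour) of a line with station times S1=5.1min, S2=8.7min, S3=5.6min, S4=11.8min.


Bottleneck = longest station time
Station times: [5.1, 8.7, 5.6, 11.8]
Max = 11.8 min
Rate = 60 / 11.8
= 5.08 units/hour (bottleneck: 11.8min)


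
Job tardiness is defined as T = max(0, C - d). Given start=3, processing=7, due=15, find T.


Completion = start + processing = 3 + 7 = 10
Tardiness = max(0, C - d) = max(0, 10 - 15)
= max(0, -5)
= 0


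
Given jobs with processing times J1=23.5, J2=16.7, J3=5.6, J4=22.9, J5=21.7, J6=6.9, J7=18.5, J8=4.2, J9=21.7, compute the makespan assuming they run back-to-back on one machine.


Sequential makespan: sum all processing times
= 23.5 + 16.7 + 5.6 + 22.9 + 21.7 + 6.9 + 18.5 + 4.2 + 21.7
= 141.7 time units


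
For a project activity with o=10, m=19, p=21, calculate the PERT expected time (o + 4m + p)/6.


te = (o + 4m + p) / 6
= (10 + 4×19 + 21) / 6
= (10 + 76 + 21) / 6
= 107 / 6
= 17.83


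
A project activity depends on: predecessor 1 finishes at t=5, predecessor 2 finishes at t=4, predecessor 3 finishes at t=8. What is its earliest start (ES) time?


ES = max of all predecessor completion times
Predecessors: [5, 4, 8]
ES = max(5, 4, 8)
= 8


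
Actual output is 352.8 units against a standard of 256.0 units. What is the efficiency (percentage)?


Efficiency = (actual / standard) × 100
= (352.8 / 256.0) × 100
= 137.8%


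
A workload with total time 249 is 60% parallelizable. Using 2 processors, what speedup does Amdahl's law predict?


Amdahl's law: T_p = T × ((1-p) + p/N)
= 249 × ((1-0.6) + 0.6/2)
= 249 × (0.40 + 0.3000)
= 249 × 0.7000
= 174.30
Speedup = 249/174.30
= 1.43×


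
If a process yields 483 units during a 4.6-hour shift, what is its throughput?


Throughput = units / time
= 483 / 4.6
= 105.0 units/hour


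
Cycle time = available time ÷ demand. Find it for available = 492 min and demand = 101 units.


Cycle time = available time / demand
= 492 / 101
= 4.87 min/unit


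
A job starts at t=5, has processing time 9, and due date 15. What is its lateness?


Completion = 5 + 9 = 14
Lateness = C - d = 14 - 15
= -1


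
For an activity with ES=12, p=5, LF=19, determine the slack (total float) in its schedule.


EF = ES + duration = 12 + 5 = 17
LS = LF - duration = 19 - 5 = 14
Total Float = LF - EF = 19 - 17
(or LS - ES = 14 - 12)
= 2


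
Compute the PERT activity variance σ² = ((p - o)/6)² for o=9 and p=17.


σ² = ((p - o) / 6)² = (p - o)² / 36
= (17 - 9)² / 36
= 8² / 36
= 64 / 36
= 1.7778


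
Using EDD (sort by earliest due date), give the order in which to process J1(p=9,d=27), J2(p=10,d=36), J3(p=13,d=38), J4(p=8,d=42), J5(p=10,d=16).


EDD: sort by earliest due date
  J5: d=16, p=10
  J1: d=27, p=9
  J2: d=36, p=10
  J3: d=38, p=13
  J4: d=42, p=8
Order: J5 → J1 → J2 → J3 → J4


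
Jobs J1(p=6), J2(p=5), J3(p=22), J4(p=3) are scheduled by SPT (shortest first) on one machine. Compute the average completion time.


SPT order: J4 → J2 → J1 → J3
Completion times:
  J4: C=3
  J2: C=8
  J1: C=14
  J3: C=36
Sum = 61, n = 4
Mean flow = 61/4
= 15.25


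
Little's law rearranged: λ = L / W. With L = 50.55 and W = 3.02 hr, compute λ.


Little's law: L = λW → λ = L / W
= 50.55 / 3.02
= 16.74 per hour


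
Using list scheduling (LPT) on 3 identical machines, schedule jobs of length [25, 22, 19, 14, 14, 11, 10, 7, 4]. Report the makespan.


Jobs (LPT sorted): [25, 22, 19, 14, 14, 11, 10, 7, 4]
Machines: 3
  J=25 → Machine 1 (load: 0+25=25)
  J=22 → Machine 2 (load: 0+22=22)
  J=19 → Machine 3 (load: 0+19=19)
  J=14 → Machine 3 (load: 19+14=33)
  J=14 → Machine 2 (load: 22+14=36)
  J=11 → Machine 1 (load: 25+11=36)
  J=10 → Machine 3 (load: 33+10=43)
  J=7 → Machine 1 (load: 36+7=43)
  J=4 → Machine 2 (load: 36+4=40)
Machine loads: [43, 40, 43]
Makespan = max = 43 time units


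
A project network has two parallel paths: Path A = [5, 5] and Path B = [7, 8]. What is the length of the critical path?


Path A: 5 + 5 = 10
Path B: 7 + 8 = 15
Critical path = longest = max(10, 15)
= 15 (Path B)


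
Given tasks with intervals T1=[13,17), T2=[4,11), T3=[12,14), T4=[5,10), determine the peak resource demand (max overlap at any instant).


Check each time point for overlaps:
  t=5: 2 tasks active (T2, T4)
Max concurrent = 2


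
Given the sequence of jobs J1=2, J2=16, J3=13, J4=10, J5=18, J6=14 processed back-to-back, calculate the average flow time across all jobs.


Completion times:
  J1: completes at 2
  J2: completes at 18
  J3: completes at 31
  J4: completes at 41
  J5: completes at 59
  J6: completes at 73
Sum = 224
Average = 224/6
= 37.33


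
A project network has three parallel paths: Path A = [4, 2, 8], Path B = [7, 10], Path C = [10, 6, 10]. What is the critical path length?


Path A: 4 + 2 + 8 = 14
Path B: 7 + 10 = 17
Path C: 10 + 6 + 10 = 26
Critical path = longest = max(14, 17, 26)
= 26 (Path C)


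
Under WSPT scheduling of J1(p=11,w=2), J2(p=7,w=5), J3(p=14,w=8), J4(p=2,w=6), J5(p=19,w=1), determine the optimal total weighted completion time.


WSPT order (by p/w): J4 → J2 → J3 → J1 → J5
  J4: C=2, w·C=6×2=12
  J2: C=9, w·C=5×9=45
  J3: C=23, w·C=8×23=184
  J1: C=34, w·C=2×34=68
  J5: C=53, w·C=1×53=53
Σ w·C = 362
= 362


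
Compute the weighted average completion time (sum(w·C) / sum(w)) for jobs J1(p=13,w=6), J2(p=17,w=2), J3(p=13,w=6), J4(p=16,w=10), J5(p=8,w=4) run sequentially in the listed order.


Completion times:
  J1: C=13, w×C=6×13=78
  J2: C=30, w×C=2×30=60
  J3: C=43, w×C=6×43=258
  J4: C=59, w×C=10×59=590
  J5: C=67, w×C=4×67=268
Sum w×C = 1254
Sum w = 28
Weighted avg = 1254/28
= 44.79


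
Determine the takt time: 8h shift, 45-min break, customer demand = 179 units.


Available = 8×60 - 45 = 435 min
Takt time = 435 / 179
= 2.43 min/unit


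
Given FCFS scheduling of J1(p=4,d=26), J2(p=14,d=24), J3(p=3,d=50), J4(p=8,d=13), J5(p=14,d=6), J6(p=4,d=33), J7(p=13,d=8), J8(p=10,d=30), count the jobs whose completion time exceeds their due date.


Completion vs due date:
  J1: C=4, d=26 → on time
  J2: C=18, d=24 → on time
  J3: C=21, d=50 → on time
  J4: C=29, d=13 → TARDY
  J5: C=43, d=6 → TARDY
  J6: C=47, d=33 → TARDY
  J7: C=60, d=8 → TARDY
  J8: C=70, d=30 → TARDY
Tardy jobs: J4, J5, J6, J7, J8
Count = 5


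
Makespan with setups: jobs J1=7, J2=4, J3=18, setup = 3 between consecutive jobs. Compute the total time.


Makespan = Σ processing + (n-1) × setup
= (7 + 4 + 18) + (3-1)×3
= 29 + 6
= 35 time units


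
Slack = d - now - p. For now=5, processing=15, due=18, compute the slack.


Slack = due - current_time - processing
= 18 - 5 - 15
= -2


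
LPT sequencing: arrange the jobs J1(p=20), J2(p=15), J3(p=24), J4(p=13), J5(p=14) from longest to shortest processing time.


LPT: sort by longest processing time first
  J3: p=24
  J1: p=20
  J2: p=15
  J5: p=14
  J4: p=13
Order: J3 → J1 → J2 → J5 → J4


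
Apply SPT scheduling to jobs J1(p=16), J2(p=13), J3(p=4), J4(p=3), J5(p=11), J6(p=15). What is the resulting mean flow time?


SPT order: J4 → J3 → J5 → J2 → J6 → J1
Completion times:
  J4: C=3
  J3: C=7
  J5: C=18
  J2: C=31
  J6: C=46
  J1: C=62
Sum = 167, n = 6
Mean flow = 167/6
= 27.83


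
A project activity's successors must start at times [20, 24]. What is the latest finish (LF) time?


LF = min of all successor start times
Successors start at: [20, 24]
LF = min(20, 24)
= 20


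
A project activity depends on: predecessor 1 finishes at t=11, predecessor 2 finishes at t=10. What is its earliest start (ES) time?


ES = max of all predecessor completion times
Predecessors: [11, 10]
ES = max(11, 10)
= 11


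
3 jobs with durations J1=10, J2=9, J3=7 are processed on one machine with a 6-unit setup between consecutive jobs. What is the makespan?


Makespan = Σ processing + (n-1) × setup
= (10 + 9 + 7) + (3-1)×6
= 26 + 12
= 38 time units


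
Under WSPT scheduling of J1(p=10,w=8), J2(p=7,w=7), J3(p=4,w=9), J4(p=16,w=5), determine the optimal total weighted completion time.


WSPT order (by p/w): J3 → J2 → J1 → J4
  J3: C=4, w·C=9×4=36
  J2: C=11, w·C=7×11=77
  J1: C=21, w·C=8×21=168
  J4: C=37, w·C=5×37=185
Σ w·C = 466
= 466


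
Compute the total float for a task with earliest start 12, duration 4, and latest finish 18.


EF = ES + duration = 12 + 4 = 16
LS = LF - duration = 18 - 4 = 14
Total Float = LF - EF = 18 - 16
(or LS - ES = 14 - 12)
= 2


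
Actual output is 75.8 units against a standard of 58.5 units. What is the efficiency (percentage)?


Efficiency = (actual / standard) × 100
= (75.8 / 58.5) × 100
= 129.6%


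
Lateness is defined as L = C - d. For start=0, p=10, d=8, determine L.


Completion = 0 + 10 = 10
Lateness = C - d = 10 - 8
= 2


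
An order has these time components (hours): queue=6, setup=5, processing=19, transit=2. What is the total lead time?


Lead time = queue + setup + processing + transit
= 6 + 5 + 19 + 2
= 32 hours


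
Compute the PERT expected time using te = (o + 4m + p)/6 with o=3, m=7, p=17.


te = (o + 4m + p) / 6
= (3 + 4×7 + 17) / 6
= (3 + 28 + 17) / 6
= 48 / 6
= 8.00


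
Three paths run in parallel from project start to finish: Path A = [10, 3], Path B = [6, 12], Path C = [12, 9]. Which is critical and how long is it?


Path A: 10 + 3 = 13
Path B: 6 + 12 = 18
Path C: 12 + 9 = 21
Critical path = longest = max(13, 18, 21)
= 21 (Path C)


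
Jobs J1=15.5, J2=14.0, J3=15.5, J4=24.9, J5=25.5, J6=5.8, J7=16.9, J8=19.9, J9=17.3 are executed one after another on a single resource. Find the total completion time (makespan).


Sequential makespan: sum all processing times
= 15.5 + 14.0 + 15.5 + 24.9 + 25.5 + 5.8 + 16.9 + 19.9 + 17.3
= 155.3 time units


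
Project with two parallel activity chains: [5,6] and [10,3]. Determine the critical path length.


Path A: 5 + 6 = 11
Path B: 10 + 3 = 13
Critical path = longest = max(11, 13)
= 13 (Path B)


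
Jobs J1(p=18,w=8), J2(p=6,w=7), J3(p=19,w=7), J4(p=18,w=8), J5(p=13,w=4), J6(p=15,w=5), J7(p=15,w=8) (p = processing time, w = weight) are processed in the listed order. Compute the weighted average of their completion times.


Completion times:
  J1: C=18, w×C=8×18=144
  J2: C=24, w×C=7×24=168
  J3: C=43, w×C=7×43=301
  J4: C=61, w×C=8×61=488
  J5: C=74, w×C=4×74=296
  J6: C=89, w×C=5×89=445
  J7: C=104, w×C=8×104=832
Sum w×C = 2674
Sum w = 47
Weighted avg = 2674/47
= 56.89


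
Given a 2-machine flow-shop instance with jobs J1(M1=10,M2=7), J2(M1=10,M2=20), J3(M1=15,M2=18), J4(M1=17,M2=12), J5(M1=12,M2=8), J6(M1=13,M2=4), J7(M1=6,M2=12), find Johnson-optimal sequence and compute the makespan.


Johnson's rule:
Group 1 (M1≤M2, sort by M1): ['J7', 'J2', 'J3']
Group 2 (M1>M2, sort desc M2): ['J4', 'J5', 'J1', 'J6']
Sequence: J7 → J2 → J3 → J4 → J5 → J1 → J6
Makespan calculation:
  J7: M1 done=6, M2 done=18
  J2: M1 done=16, M2 done=38
  J3: M1 done=31, M2 done=56
  J4: M1 done=48, M2 done=68
  J5: M1 done=60, M2 done=76
  J1: M1 done=70, M2 done=83
  J6: M1 done=83, M2 done=87
= Sequence: J7 → J2 → J3 → J4 → J5 → J1 → J6, Makespan: 87


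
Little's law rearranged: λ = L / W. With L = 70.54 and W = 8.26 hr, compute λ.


Little's law: L = λW → λ = L / W
= 70.54 / 8.26
= 8.54 per hour


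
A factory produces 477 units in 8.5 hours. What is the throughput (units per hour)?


Throughput = units / time
= 477 / 8.5
= 56.1 units/hour


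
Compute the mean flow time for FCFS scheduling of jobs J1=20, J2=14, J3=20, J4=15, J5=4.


Completion times:
  J1: completes at 20
  J2: completes at 34
  J3: completes at 54
  J4: completes at 69
  J5: completes at 73
Sum = 250
Average = 250/5
= 50.00


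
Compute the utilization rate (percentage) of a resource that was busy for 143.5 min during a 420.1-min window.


Utilization = busy / total × 100
= 143.5 / 420.1 × 100
= 34.2%


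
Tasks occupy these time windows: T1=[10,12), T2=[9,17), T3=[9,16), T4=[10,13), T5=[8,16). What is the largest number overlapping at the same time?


Check each time point for overlaps:
  t=10: 5 tasks active (T1, T2, T3, T4, T5)
Max concurrent = 5


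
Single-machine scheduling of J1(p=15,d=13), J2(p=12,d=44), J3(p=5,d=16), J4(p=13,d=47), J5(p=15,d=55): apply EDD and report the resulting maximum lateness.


EDD order: J1 → J3 → J2 → J4 → J5
Completion and lateness:
  J1: C=15, d=13, L=15-13=2
  J3: C=20, d=16, L=20-16=4
  J2: C=32, d=44, L=32-44=-12
  J4: C=45, d=47, L=45-47=-2
  J5: C=60, d=55, L=60-55=5
Lmax = max(2, 4, -12, -2, 5)
= 5


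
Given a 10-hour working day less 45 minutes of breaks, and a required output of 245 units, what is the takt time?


Available = 10×60 - 45 = 555 min
Takt time = 555 / 245
= 2.27 min/unit


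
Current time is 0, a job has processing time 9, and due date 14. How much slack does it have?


Slack = due - current_time - processing
= 14 - 0 - 9
= 5


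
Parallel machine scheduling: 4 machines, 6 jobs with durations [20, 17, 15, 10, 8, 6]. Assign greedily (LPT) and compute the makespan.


Jobs (LPT sorted): [20, 17, 15, 10, 8, 6]
Machines: 4
  J=20 → Machine 1 (load: 0+20=20)
  J=17 → Machine 2 (load: 0+17=17)
  J=15 → Machine 3 (load: 0+15=15)
  J=10 → Machine 4 (load: 0+10=10)
  J=8 → Machine 4 (load: 10+8=18)
  J=6 → Machine 3 (load: 15+6=21)
Machine loads: [20, 17, 21, 18]
Makespan = max = 21 time units


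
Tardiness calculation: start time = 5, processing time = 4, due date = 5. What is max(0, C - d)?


Completion = start + processing = 5 + 4 = 9
Tardiness = max(0, C - d) = max(0, 9 - 5)
= max(0, 4)
= 4


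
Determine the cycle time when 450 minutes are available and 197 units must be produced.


Cycle time = available time / demand
= 450 / 197
= 2.28 min/unit


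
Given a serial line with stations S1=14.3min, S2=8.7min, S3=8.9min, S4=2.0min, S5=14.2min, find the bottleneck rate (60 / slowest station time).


Bottleneck = longest station time
Station times: [14.3, 8.7, 8.9, 2.0, 14.2]
Max = 14.3 min
Rate = 60 / 14.3
= 4.20 units/hour (bottleneck: 14.3min)


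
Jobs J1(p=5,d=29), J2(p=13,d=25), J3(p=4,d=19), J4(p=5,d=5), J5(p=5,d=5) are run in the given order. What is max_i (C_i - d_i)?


Lateness per job (L = C - d):
  J1: C=5, d=29, L=-24
  J2: C=18, d=25, L=-7
  J3: C=22, d=19, L=3
  J4: C=27, d=5, L=22
  J5: C=32, d=5, L=27
Lmax = max(-24, -7, 3, 22, 27)
= 27


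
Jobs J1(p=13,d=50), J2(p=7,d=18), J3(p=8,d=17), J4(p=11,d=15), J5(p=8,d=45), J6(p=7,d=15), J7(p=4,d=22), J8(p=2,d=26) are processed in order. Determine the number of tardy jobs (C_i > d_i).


Completion vs due date:
  J1: C=13, d=50 → on time
  J2: C=20, d=18 → TARDY
  J3: C=28, d=17 → TARDY
  J4: C=39, d=15 → TARDY
  J5: C=47, d=45 → TARDY
  J6: C=54, d=15 → TARDY
  J7: C=58, d=22 → TARDY
  J8: C=60, d=26 → TARDY
Tardy jobs: J2, J3, J4, J5, J6, J7, J8
Count = 7


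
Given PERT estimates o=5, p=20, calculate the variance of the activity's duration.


σ² = ((p - o) / 6)² = (p - o)² / 36
= (20 - 5)² / 36
= 15² / 36
= 225 / 36
= 6.2500


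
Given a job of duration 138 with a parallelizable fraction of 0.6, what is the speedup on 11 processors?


Amdahl's law: T_p = T × ((1-p) + p/N)
= 138 × ((1-0.6) + 0.6/11)
= 138 × (0.40 + 0.0545)
= 138 × 0.4545
= 62.73
Speedup = 138/62.73
= 2.20×


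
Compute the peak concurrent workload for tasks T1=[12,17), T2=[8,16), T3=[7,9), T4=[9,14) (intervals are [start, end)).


Check each time point for overlaps:
  t=12: 3 tasks active (T1, T2, T4)
Max concurrent = 3


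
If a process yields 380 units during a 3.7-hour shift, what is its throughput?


Throughput = units / time
= 380 / 3.7
= 102.7 units/hour


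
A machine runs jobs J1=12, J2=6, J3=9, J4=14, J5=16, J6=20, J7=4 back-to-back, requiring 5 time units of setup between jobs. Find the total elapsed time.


Makespan = Σ processing + (n-1) × setup
= (12 + 6 + 9 + 14 + 16 + 20 + 4) + (7-1)×5
= 81 + 30
= 111 time units


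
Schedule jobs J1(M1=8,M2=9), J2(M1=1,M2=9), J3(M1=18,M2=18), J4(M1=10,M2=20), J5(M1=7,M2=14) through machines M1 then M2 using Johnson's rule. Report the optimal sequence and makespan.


Johnson's rule:
Group 1 (M1≤M2, sort by M1): ['J2', 'J5', 'J1', 'J4', 'J3']
Group 2 (M1>M2, sort desc M2): []
Sequence: J2 → J5 → J1 → J4 → J3
Makespan calculation:
  J2: M1 done=1, M2 done=10
  J5: M1 done=8, M2 done=24
  J1: M1 done=16, M2 done=33
  J4: M1 done=26, M2 done=53
  J3: M1 done=44, M2 done=71
= Sequence: J2 → J5 → J1 → J4 → J3, Makespan: 71


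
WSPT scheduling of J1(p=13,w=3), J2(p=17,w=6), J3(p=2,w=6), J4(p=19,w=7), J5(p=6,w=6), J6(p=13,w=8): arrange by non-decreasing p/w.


WSPT (Smith's rule): sort by p/w ascending
  J3: p/w = 2/6 = 0.333
  J5: p/w = 6/6 = 1.000
  J6: p/w = 13/8 = 1.625
  J4: p/w = 19/7 = 2.714
  J2: p/w = 17/6 = 2.833
  J1: p/w = 13/3 = 4.333
Order: J3 → J5 → J6 → J4 → J2 → J1


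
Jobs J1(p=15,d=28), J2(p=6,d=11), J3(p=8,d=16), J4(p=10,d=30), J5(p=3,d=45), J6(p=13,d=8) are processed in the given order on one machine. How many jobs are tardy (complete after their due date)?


Completion vs due date:
  J1: C=15, d=28 → on time
  J2: C=21, d=11 → TARDY
  J3: C=29, d=16 → TARDY
  J4: C=39, d=30 → TARDY
  J5: C=42, d=45 → on time
  J6: C=55, d=8 → TARDY
Tardy jobs: J2, J3, J4, J6
Count = 4


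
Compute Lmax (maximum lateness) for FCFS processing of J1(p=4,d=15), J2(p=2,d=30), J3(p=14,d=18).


Lateness per job (L = C - d):
  J1: C=4, d=15, L=-11
  J2: C=6, d=30, L=-24
  J3: C=20, d=18, L=2
Lmax = max(-11, -24, 2)
= 2


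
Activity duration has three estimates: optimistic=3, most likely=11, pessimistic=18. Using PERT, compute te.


te = (o + 4m + p) / 6
= (3 + 4×11 + 18) / 6
= (3 + 44 + 18) / 6
= 65 / 6
= 10.83


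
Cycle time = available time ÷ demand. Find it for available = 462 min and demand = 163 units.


Cycle time = available time / demand
= 462 / 163
= 2.83 min/unit


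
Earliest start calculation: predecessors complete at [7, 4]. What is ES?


ES = max of all predecessor completion times
Predecessors: [7, 4]
ES = max(7, 4)
= 7


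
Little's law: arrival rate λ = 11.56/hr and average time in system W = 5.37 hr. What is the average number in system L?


Little's law: L = λ × W
= 11.56 × 5.37
= 62.08


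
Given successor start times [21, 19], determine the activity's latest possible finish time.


LF = min of all successor start times
Successors start at: [21, 19]
LF = min(21, 19)
= 19


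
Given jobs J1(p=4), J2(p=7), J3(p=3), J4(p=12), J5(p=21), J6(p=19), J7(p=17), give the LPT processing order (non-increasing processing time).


LPT: sort by longest processing time first
  J5: p=21
  J6: p=19
  J7: p=17
  J4: p=12
  J2: p=7
  J1: p=4
  J3: p=3
Order: J5 → J6 → J7 → J4 → J2 → J1 → J3


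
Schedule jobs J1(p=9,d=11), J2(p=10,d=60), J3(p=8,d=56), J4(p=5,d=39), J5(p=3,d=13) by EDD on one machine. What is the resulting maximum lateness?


EDD order: J1 → J5 → J4 → J3 → J2
Completion and lateness:
  J1: C=9, d=11, L=9-11=-2
  J5: C=12, d=13, L=12-13=-1
  J4: C=17, d=39, L=17-39=-22
  J3: C=25, d=56, L=25-56=-31
  J2: C=35, d=60, L=35-60=-25
Lmax = max(-2, -1, -22, -31, -25)
= -1


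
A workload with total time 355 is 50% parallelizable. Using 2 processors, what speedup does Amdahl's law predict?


Amdahl's law: T_p = T × ((1-p) + p/N)
= 355 × ((1-0.5) + 0.5/2)
= 355 × (0.50 + 0.2500)
= 355 × 0.7500
= 266.25
Speedup = 355/266.25
= 1.33×


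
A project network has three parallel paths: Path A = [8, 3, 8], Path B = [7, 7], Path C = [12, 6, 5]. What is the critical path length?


Path A: 8 + 3 + 8 = 19
Path B: 7 + 7 = 14
Path C: 12 + 6 + 5 = 23
Critical path = longest = max(19, 14, 23)
= 23 (Path C)


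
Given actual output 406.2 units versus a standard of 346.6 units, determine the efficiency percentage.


Efficiency = (actual / standard) × 100
= (406.2 / 346.6) × 100
= 117.2%


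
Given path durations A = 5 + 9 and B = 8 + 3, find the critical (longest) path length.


Path A: 5 + 9 = 14
Path B: 8 + 3 = 11
Critical path = longest = max(14, 11)
= 14 (Path A)


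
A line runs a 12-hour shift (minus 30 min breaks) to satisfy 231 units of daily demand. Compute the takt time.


Available = 12×60 - 30 = 690 min
Takt time = 690 / 231
= 2.99 min/unit


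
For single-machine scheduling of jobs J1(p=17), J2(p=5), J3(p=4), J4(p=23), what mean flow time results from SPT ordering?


SPT order: J3 → J2 → J1 → J4
Completion times:
  J3: C=4
  J2: C=9
  J1: C=26
  J4: C=49
Sum = 88, n = 4
Mean flow = 88/4
= 22.00


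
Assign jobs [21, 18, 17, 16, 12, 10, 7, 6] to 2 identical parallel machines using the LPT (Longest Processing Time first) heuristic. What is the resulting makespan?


Jobs (LPT sorted): [21, 18, 17, 16, 12, 10, 7, 6]
Machines: 2
  J=21 → Machine 1 (load: 0+21=21)
  J=18 → Machine 2 (load: 0+18=18)
  J=17 → Machine 2 (load: 18+17=35)
  J=16 → Machine 1 (load: 21+16=37)
  J=12 → Machine 2 (load: 35+12=47)
  J=10 → Machine 1 (load: 37+10=47)
  J=7 → Machine 1 (load: 47+7=54)
  J=6 → Machine 2 (load: 47+6=53)
Machine loads: [54, 53]
Makespan = max = 54 time units


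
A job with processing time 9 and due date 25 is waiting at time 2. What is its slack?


Slack = due - current_time - processing
= 25 - 2 - 9
= 14


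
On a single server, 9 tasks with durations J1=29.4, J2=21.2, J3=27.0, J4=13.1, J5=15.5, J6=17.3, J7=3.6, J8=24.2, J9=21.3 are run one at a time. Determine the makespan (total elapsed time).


Sequential makespan: sum all processing times
= 29.4 + 21.2 + 27.0 + 13.1 + 15.5 + 17.3 + 3.6 + 24.2 + 21.3
= 172.6 time units


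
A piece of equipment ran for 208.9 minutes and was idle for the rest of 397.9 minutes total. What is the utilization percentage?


Utilization = busy / total × 100
= 208.9 / 397.9 × 100
= 52.5%


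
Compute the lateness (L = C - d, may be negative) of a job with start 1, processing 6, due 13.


Completion = 1 + 6 = 7
Lateness = C - d = 7 - 13
= -6


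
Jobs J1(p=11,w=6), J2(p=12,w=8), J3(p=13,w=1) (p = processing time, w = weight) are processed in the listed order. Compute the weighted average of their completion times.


Completion times:
  J1: C=11, w×C=6×11=66
  J2: C=23, w×C=8×23=184
  J3: C=36, w×C=1×36=36
Sum w×C = 286
Sum w = 15
Weighted avg = 286/15
= 19.07


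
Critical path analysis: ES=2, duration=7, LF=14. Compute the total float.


EF = ES + duration = 2 + 7 = 9
LS = LF - duration = 14 - 7 = 7
Total Float = LF - EF = 14 - 9
(or LS - ES = 7 - 2)
= 5


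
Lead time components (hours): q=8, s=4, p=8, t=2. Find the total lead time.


Lead time = queue + setup + processing + transit
= 8 + 4 + 8 + 2
= 22 hours


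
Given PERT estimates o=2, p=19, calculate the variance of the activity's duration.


σ² = ((p - o) / 6)² = (p - o)² / 36
= (19 - 2)² / 36
= 17² / 36
= 289 / 36
= 8.0278


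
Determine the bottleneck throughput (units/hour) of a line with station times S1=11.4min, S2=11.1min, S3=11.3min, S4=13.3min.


Bottleneck = longest station time
Station times: [11.4, 11.1, 11.3, 13.3]
Max = 13.3 min
Rate = 60 / 13.3
= 4.51 units/hour (bottleneck: 13.3min)


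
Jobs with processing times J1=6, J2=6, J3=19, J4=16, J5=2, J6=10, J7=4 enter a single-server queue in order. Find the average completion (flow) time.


Completion times:
  J1: completes at 6
  J2: completes at 12
  J3: completes at 31
  J4: completes at 47
  J5: completes at 49
  J6: completes at 59
  J7: completes at 63
Sum = 267
Average = 267/7
= 38.14


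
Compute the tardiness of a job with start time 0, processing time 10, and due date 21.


Completion = start + processing = 0 + 10 = 10
Tardiness = max(0, C - d) = max(0, 10 - 21)
= max(0, -11)
= 0


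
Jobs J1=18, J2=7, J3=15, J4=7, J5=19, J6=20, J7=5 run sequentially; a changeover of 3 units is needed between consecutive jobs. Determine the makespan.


Makespan = Σ processing + (n-1) × setup
= (18 + 7 + 15 + 7 + 19 + 20 + 5) + (7-1)×3
= 91 + 18
= 109 time units


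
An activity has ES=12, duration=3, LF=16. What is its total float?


EF = ES + duration = 12 + 3 = 15
LS = LF - duration = 16 - 3 = 13
Total Float = LF - EF = 16 - 15
(or LS - ES = 13 - 12)
= 1


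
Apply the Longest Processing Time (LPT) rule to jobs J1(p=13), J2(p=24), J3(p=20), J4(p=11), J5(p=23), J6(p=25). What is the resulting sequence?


LPT: sort by longest processing time first
  J6: p=25
  J2: p=24
  J5: p=23
  J3: p=20
  J1: p=13
  J4: p=11
Order: J6 → J2 → J5 → J3 → J1 → J4


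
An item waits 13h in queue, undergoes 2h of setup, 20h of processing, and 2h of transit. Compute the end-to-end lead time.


Lead time = queue + setup + processing + transit
= 13 + 2 + 20 + 2
= 37 hours


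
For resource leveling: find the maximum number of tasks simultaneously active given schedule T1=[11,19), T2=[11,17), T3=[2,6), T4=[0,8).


Check each time point for overlaps:
  t=2: 2 tasks active (T3, T4)
Max concurrent = 2


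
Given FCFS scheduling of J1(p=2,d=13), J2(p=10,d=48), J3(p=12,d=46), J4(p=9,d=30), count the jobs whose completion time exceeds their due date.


Completion vs due date:
  J1: C=2, d=13 → on time
  J2: C=12, d=48 → on time
  J3: C=24, d=46 → on time
  J4: C=33, d=30 → TARDY
Tardy jobs: J4
Count = 1


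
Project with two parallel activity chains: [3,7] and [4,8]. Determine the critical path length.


Path A: 3 + 7 = 10
Path B: 4 + 8 = 12
Critical path = longest = max(10, 12)
= 12 (Path B)


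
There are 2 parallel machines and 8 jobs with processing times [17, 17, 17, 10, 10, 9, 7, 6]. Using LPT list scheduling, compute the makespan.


Jobs (LPT sorted): [17, 17, 17, 10, 10, 9, 7, 6]
Machines: 2
  J=17 → Machine 1 (load: 0+17=17)
  J=17 → Machine 2 (load: 0+17=17)
  J=17 → Machine 1 (load: 17+17=34)
  J=10 → Machine 2 (load: 17+10=27)
  J=10 → Machine 2 (load: 27+10=37)
  J=9 → Machine 1 (load: 34+9=43)
  J=7 → Machine 2 (load: 37+7=44)
  J=6 → Machine 1 (load: 43+6=49)
Machine loads: [49, 44]
Makespan = max = 49 time units


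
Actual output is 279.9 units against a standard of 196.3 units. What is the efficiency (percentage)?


Efficiency = (actual / standard) × 100
= (279.9 / 196.3) × 100
= 142.6%


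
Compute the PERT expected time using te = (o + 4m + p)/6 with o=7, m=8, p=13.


te = (o + 4m + p) / 6
= (7 + 4×8 + 13) / 6
= (7 + 32 + 13) / 6
= 52 / 6
= 8.67


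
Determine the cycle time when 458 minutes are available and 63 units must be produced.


Cycle time = available time / demand
= 458 / 63
= 7.27 min/unit


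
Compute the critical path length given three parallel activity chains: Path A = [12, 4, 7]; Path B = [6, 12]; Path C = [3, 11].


Path A: 12 + 4 + 7 = 23
Path B: 6 + 12 = 18
Path C: 3 + 11 = 14
Critical path = longest = max(23, 18, 14)
= 23 (Path A)


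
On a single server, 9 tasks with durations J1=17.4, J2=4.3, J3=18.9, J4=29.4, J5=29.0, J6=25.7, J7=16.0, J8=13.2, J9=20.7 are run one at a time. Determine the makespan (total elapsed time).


Sequential makespan: sum all processing times
= 17.4 + 4.3 + 18.9 + 29.4 + 29.0 + 25.7 + 16.0 + 13.2 + 20.7
= 174.6 time units


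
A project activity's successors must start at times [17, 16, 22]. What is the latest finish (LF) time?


LF = min of all successor start times
Successors start at: [17, 16, 22]
LF = min(17, 16, 22)
= 16


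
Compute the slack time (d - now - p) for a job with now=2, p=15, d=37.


Slack = due - current_time - processing
= 37 - 2 - 15
= 20


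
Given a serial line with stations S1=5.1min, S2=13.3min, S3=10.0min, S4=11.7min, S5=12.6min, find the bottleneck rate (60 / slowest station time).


Bottleneck = longest station time
Station times: [5.1, 13.3, 10.0, 11.7, 12.6]
Max = 13.3 min
Rate = 60 / 13.3
= 4.51 units/hour (bottleneck: 13.3min)


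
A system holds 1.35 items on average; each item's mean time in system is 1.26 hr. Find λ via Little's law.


Little's law: L = λW → λ = L / W
= 1.35 / 1.26
= 1.07 per hour


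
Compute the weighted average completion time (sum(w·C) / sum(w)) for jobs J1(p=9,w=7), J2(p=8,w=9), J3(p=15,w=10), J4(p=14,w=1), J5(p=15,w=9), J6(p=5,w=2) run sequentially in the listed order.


Completion times:
  J1: C=9, w×C=7×9=63
  J2: C=17, w×C=9×17=153
  J3: C=32, w×C=10×32=320
  J4: C=46, w×C=1×46=46
  J5: C=61, w×C=9×61=549
  J6: C=66, w×C=2×66=132
Sum w×C = 1263
Sum w = 38
Weighted avg = 1263/38
= 33.24


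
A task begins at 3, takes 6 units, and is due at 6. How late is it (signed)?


Completion = 3 + 6 = 9
Lateness = C - d = 9 - 6
= 3


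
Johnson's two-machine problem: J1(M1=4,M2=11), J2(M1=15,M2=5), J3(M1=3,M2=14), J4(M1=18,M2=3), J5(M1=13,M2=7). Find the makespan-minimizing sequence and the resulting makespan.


Johnson's rule:
Group 1 (M1≤M2, sort by M1): ['J3', 'J1']
Group 2 (M1>M2, sort desc M2): ['J5', 'J2', 'J4']
Sequence: J3 → J1 → J5 → J2 → J4
Makespan calculation:
  J3: M1 done=3, M2 done=17
  J1: M1 done=7, M2 done=28
  J5: M1 done=20, M2 done=35
  J2: M1 done=35, M2 done=40
  J4: M1 done=53, M2 done=56
= Sequence: J3 → J1 → J5 → J2 → J4, Makespan: 56


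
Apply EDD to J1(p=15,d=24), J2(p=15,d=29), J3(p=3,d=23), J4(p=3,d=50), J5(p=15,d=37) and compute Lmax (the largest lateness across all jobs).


EDD order: J3 → J1 → J2 → J5 → J4
Completion and lateness:
  J3: C=3, d=23, L=3-23=-20
  J1: C=18, d=24, L=18-24=-6
  J2: C=33, d=29, L=33-29=4
  J5: C=48, d=37, L=48-37=11
  J4: C=51, d=50, L=51-50=1
Lmax = max(-20, -6, 4, 11, 1)
= 11


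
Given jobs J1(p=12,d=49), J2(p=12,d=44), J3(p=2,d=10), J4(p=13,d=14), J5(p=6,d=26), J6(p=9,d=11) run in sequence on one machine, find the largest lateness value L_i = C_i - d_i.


Lateness per job (L = C - d):
  J1: C=12, d=49, L=-37
  J2: C=24, d=44, L=-20
  J3: C=26, d=10, L=16
  J4: C=39, d=14, L=25
  J5: C=45, d=26, L=19
  J6: C=54, d=11, L=43
Lmax = max(-37, -20, 16, 25, 19, 43)
= 43


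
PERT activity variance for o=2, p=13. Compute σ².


σ² = ((p - o) / 6)² = (p - o)² / 36
= (13 - 2)² / 36
= 11² / 36
= 121 / 36
= 3.3611


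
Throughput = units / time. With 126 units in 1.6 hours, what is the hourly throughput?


Throughput = units / time
= 126 / 1.6
= 78.8 units/hour


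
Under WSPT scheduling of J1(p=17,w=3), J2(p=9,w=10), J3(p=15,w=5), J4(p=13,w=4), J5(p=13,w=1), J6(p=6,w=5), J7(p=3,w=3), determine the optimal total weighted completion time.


WSPT order (by p/w): J2 → J7 → J6 → J3 → J4 → J1 → J5
  J2: C=9, w·C=10×9=90
  J7: C=12, w·C=3×12=36
  J6: C=18, w·C=5×18=90
  J3: C=33, w·C=5×33=165
  J4: C=46, w·C=4×46=184
  J1: C=63, w·C=3×63=189
  J5: C=76, w·C=1×76=76
Σ w·C = 830
= 830


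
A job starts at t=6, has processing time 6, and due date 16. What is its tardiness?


Completion = start + processing = 6 + 6 = 12
Tardiness = max(0, C - d) = max(0, 12 - 16)
= max(0, -4)
= 0


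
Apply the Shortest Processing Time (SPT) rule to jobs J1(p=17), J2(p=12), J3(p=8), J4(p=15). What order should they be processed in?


SPT: sort by shortest processing time
  J3: p=8
  J2: p=12
  J4: p=15
  J1: p=17
Order: J3 → J2 → J4 → J1


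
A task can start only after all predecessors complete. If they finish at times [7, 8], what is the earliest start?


ES = max of all predecessor completion times
Predecessors: [7, 8]
ES = max(7, 8)
= 8


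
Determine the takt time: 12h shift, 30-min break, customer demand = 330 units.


Available = 12×60 - 30 = 690 min
Takt time = 690 / 330
= 2.09 min/unit


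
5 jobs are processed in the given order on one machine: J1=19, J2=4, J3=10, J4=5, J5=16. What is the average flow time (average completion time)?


Completion times:
  J1: completes at 19
  J2: completes at 23
  J3: completes at 33
  J4: completes at 38
  J5: completes at 54
Sum = 167
Average = 167/5
= 33.40


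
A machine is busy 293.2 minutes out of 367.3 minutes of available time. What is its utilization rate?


Utilization = busy / total × 100
= 293.2 / 367.3 × 100
= 79.8%


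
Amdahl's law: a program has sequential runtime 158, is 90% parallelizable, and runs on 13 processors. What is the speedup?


Amdahl's law: T_p = T × ((1-p) + p/N)
= 158 × ((1-0.9) + 0.9/13)
= 158 × (0.10 + 0.0692)
= 158 × 0.1692
= 26.74
Speedup = 158/26.74
= 5.91×


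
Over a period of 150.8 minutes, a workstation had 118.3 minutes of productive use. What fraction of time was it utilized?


Utilization = busy / total × 100
= 118.3 / 150.8 × 100
= 78.4%


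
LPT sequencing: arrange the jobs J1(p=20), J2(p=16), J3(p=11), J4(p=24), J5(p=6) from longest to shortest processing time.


LPT: sort by longest processing time first
  J4: p=24
  J1: p=20
  J2: p=16
  J3: p=11
  J5: p=6
Order: J4 → J1 → J2 → J3 → J5


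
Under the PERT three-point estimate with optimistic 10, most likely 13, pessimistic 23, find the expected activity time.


te = (o + 4m + p) / 6
= (10 + 4×13 + 23) / 6
= (10 + 52 + 23) / 6
= 85 / 6
= 14.17


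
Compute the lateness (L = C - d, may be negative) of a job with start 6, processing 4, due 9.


Completion = 6 + 4 = 10
Lateness = C - d = 10 - 9
= 1


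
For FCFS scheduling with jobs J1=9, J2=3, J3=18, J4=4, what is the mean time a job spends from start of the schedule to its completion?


Completion times:
  J1: completes at 9
  J2: completes at 12
  J3: completes at 30
  J4: completes at 34
Sum = 85
Average = 85/4
= 21.25


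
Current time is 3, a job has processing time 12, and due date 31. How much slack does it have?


Slack = due - current_time - processing
= 31 - 3 - 12
= 16


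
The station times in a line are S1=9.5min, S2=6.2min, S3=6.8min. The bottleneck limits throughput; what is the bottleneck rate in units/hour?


Bottleneck = longest station time
Station times: [9.5, 6.2, 6.8]
Max = 9.5 min
Rate = 60 / 9.5
= 6.32 units/hour (bottleneck: 9.5min)


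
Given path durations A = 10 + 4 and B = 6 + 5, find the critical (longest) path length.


Path A: 10 + 4 = 14
Path B: 6 + 5 = 11
Critical path = longest = max(14, 11)
= 14 (Path A)


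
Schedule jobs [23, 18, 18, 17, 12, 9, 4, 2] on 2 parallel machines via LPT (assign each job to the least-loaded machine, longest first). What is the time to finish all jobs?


Jobs (LPT sorted): [23, 18, 18, 17, 12, 9, 4, 2]
Machines: 2
  J=23 → Machine 1 (load: 0+23=23)
  J=18 → Machine 2 (load: 0+18=18)
  J=18 → Machine 2 (load: 18+18=36)
  J=17 → Machine 1 (load: 23+17=40)
  J=12 → Machine 2 (load: 36+12=48)
  J=9 → Machine 1 (load: 40+9=49)
  J=4 → Machine 2 (load: 48+4=52)
  J=2 → Machine 1 (load: 49+2=51)
Machine loads: [51, 52]
Makespan = max = 52 time units


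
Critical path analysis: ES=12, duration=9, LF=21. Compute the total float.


EF = ES + duration = 12 + 9 = 21
LS = LF - duration = 21 - 9 = 12
Total Float = LF - EF = 21 - 21
(or LS - ES = 12 - 12)
= 0


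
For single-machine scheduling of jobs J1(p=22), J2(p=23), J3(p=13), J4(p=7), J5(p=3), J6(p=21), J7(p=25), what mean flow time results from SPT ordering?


SPT order: J5 → J4 → J3 → J6 → J1 → J2 → J7
Completion times:
  J5: C=3
  J4: C=10
  J3: C=23
  J6: C=44
  J1: C=66
  J2: C=89
  J7: C=114
Sum = 349, n = 7
Mean flow = 349/7
= 49.86


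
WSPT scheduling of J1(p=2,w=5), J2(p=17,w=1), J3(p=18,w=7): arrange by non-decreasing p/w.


WSPT (Smith's rule): sort by p/w ascending
  J1: p/w = 2/5 = 0.400
  J3: p/w = 18/7 = 2.571
  J2: p/w = 17/1 = 17.000
Order: J1 → J3 → J2


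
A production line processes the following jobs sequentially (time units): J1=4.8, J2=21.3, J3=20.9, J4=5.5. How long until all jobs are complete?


Sequential makespan: sum all processing times
= 4.8 + 21.3 + 20.9 + 5.5
= 52.5 time units


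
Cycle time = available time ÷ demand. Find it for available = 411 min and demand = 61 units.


Cycle time = available time / demand
= 411 / 61
= 6.74 min/unit


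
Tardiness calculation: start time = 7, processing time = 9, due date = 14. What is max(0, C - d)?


Completion = start + processing = 7 + 9 = 16
Tardiness = max(0, C - d) = max(0, 16 - 14)
= max(0, 2)
= 2


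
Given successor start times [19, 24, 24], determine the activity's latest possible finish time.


LF = min of all successor start times
Successors start at: [19, 24, 24]
LF = min(19, 24, 24)
= 19


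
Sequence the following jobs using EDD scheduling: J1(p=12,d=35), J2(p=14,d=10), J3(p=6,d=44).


EDD: sort by earliest due date
  J2: d=10, p=14
  J1: d=35, p=12
  J3: d=44, p=6
Order: J2 → J1 → J3


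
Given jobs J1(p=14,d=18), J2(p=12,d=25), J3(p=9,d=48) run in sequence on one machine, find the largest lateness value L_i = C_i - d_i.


Lateness per job (L = C - d):
  J1: C=14, d=18, L=-4
  J2: C=26, d=25, L=1
  J3: C=35, d=48, L=-13
Lmax = max(-4, 1, -13)
= 1


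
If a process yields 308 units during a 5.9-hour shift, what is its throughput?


Throughput = units / time
= 308 / 5.9
= 52.2 units/hour


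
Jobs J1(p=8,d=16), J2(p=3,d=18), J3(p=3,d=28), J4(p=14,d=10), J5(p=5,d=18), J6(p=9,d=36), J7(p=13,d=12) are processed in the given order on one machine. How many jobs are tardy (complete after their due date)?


Completion vs due date:
  J1: C=8, d=16 → on time
  J2: C=11, d=18 → on time
  J3: C=14, d=28 → on time
  J4: C=28, d=10 → TARDY
  J5: C=33, d=18 → TARDY
  J6: C=42, d=36 → TARDY
  J7: C=55, d=12 → TARDY
Tardy jobs: J4, J5, J6, J7
Count = 4


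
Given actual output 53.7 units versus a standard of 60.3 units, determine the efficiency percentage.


Efficiency = (actual / standard) × 100
= (53.7 / 60.3) × 100
= 89.1%


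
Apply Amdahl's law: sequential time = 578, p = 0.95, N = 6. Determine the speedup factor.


Amdahl's law: T_p = T × ((1-p) + p/N)
= 578 × ((1-0.95) + 0.95/6)
= 578 × (0.05 + 0.1583)
= 578 × 0.2083
= 120.42
Speedup = 578/120.42
= 4.80×


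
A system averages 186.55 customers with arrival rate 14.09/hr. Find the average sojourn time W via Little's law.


Little's law: L = λW → W = L / λ
= 186.55 / 14.09
= 13.24 hours


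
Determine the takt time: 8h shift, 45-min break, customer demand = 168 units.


Available = 8×60 - 45 = 435 min
Takt time = 435 / 168
= 2.59 min/unit


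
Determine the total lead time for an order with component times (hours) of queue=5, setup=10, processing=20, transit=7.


Lead time = queue + setup + processing + transit
= 5 + 10 + 20 + 7
= 42 hours


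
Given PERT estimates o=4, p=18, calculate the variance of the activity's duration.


σ² = ((p - o) / 6)² = (p - o)² / 36
= (18 - 4)² / 36
= 14² / 36
= 196 / 36
= 5.4444


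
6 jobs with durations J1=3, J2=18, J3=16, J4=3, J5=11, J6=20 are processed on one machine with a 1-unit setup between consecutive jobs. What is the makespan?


Makespan = Σ processing + (n-1) × setup
= (3 + 18 + 16 + 3 + 11 + 20) + (6-1)×1
= 71 + 5
= 76 time units
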